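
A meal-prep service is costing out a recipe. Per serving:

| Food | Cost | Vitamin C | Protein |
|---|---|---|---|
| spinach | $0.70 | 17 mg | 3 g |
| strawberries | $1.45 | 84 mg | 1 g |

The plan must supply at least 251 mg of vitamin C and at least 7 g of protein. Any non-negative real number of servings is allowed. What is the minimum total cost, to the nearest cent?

spinach only: max(251/17, 7/3) = 14.76 servings → $10.34.
strawberries only: max(251/84, 7/1) = 7 servings → $10.15.
spinach + strawberries with both tight: 1.434 servings and 2.698 servings → $4.92.
The minimum over all feasible corners is $4.92.

$4.92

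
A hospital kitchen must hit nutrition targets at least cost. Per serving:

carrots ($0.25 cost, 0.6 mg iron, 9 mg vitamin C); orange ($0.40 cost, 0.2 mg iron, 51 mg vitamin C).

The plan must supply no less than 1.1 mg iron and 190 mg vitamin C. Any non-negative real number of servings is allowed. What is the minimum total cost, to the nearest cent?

carrots only: max(1.1/0.6, 190/9) = 21.11 servings → $5.28.
orange only: max(1.1/0.2, 190/51) = 5.5 servings → $2.20.
carrots + orange with both tight: 0.6285 servings and 3.615 servings → $1.60.
The minimum over all feasible corners is $1.60.

$1.60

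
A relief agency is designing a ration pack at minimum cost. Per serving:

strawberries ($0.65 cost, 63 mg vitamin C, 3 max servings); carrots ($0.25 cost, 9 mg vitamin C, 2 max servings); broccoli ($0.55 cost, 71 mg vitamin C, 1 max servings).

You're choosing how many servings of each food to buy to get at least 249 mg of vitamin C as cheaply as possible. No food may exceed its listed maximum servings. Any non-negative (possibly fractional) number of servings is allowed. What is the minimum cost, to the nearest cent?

$2.39

Cost per mg of vitamin C: broccoli $0.0077, strawberries $0.0103, carrots $0.0278.
Take 1 serving of broccoli: +71.0 mg vitamin C for $0.55 (total $0.55, still need 178.0 mg).
Take 2.825 servings of strawberries: +178.0 mg vitamin C for $1.84 (total $2.39, still need 0.0 mg).
Greedy by cheapest-per-mg is optimal for a single linear constraint, so the minimum cost is $2.39.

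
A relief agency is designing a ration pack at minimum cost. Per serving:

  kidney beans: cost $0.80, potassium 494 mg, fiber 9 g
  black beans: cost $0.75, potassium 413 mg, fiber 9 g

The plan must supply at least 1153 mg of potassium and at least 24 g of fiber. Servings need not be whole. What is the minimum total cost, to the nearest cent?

$2.03

Two binding constraints pin down two serving amounts, so the optimal mix uses at most two foods. The candidates are each food alone (scaled to the tighter of potassium/fiber) and each pair with both constraints tight.
kidney beans only: max(1153/494, 24/9) = 2.667 servings → $2.13.
black beans only: max(1153/413, 24/9) = 2.792 servings → $2.09.
kidney beans + black beans with both tight: 0.6379 servings and 2.029 servings → $2.03.
Cheapest feasible corner: $2.03.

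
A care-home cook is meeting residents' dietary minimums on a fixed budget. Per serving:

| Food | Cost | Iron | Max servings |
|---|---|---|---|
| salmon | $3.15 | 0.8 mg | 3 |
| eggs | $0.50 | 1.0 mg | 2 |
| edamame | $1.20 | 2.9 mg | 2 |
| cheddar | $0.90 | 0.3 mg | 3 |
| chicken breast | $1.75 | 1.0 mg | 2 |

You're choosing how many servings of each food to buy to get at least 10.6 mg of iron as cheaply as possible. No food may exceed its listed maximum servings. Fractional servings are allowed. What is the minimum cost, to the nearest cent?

$9.30

Cost per mg of iron: edamame $0.4138, eggs $0.5000, chicken breast $1.7500, cheddar $3.0000, salmon $3.9375.
Take 2 servings of edamame: +5.8 mg iron for $2.40 (total $2.40, still need 4.8 mg).
Take 2 servings of eggs: +2.0 mg iron for $1.00 (total $3.40, still need 2.8 mg).
Take 2 servings of chicken breast: +2.0 mg iron for $3.50 (total $6.90, still need 0.8 mg).
Take 2.667 servings of cheddar: +0.8 mg iron for $2.40 (total $9.30, still need 0.0 mg).
Greedy by cheapest-per-mg is optimal for a single linear constraint, so the minimum cost is $9.30.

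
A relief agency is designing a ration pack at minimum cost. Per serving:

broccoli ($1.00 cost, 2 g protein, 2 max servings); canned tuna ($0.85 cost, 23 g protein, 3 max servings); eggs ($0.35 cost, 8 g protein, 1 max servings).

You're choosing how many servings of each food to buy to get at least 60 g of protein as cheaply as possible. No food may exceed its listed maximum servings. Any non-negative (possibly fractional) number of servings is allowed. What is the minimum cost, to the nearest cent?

Cost per g of protein: canned tuna $0.0370, eggs $0.0437, broccoli $0.5000.
Take 2.609 servings of canned tuna: +60.0 g protein for $2.22 (total $2.22, still need 0.0 g).
Filling from the cheapest source first is optimal under one linear minimum: $2.22.

$2.22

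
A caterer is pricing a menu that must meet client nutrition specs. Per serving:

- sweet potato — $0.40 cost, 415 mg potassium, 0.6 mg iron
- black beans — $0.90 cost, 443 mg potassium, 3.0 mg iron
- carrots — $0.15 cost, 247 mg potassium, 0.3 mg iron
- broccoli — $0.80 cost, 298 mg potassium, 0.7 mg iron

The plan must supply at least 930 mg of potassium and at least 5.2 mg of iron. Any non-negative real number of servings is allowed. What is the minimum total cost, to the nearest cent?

$1.61

At the optimum either one food covers both requirements or two foods hit both targets exactly; no other combination can be cheaper.
sweet potato only: max(930/415, 5.2/0.6) = 8.667 servings → $3.47.
black beans only: max(930/443, 5.2/3.0) = 2.099 servings → $1.89.
carrots only: max(930/247, 5.2/0.3) = 17.33 servings → $2.60.
broccoli only: max(930/298, 5.2/0.7) = 7.429 servings → $5.94.
sweet potato + black beans with both tight: 0.4967 servings and 1.634 servings → $1.67.
sweet potato + carrots with both targets exact would need a negative amount; discard.
sweet potato + broccoli: the both-tight solution has a negative serving — not a feasible corner.
black beans + carrots with both tight: 1.653 servings and 0.7999 servings → $1.61.
black beans + broccoli with both tight: 1.539 servings and 0.833 servings → $2.05.
carrots + broccoli: intersection lies outside the first quadrant.
Cheapest feasible corner: $1.61.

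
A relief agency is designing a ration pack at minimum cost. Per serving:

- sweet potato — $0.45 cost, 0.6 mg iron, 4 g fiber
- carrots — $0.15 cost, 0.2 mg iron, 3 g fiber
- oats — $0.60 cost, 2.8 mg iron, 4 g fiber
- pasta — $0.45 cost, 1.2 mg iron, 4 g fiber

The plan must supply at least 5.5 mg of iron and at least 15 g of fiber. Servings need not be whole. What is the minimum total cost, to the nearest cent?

$1.46

A basic optimal solution has at most two foods positive. Try each food alone and each pair with both targets met exactly.
sweet potato only: max(5.5/0.6, 15/4) = 9.167 servings → $4.12.
carrots only: max(5.5/0.2, 15/3) = 27.5 servings → $4.12.
oats only: max(5.5/2.8, 15/4) = 3.75 servings → $2.25.
pasta only: max(5.5/1.2, 15/4) = 4.583 servings → $2.06.
sweet potato + carrots: intersection lies outside the first quadrant.
sweet potato + oats with both tight: 2.273 servings and 1.477 servings → $1.91.
sweet potato + pasta: intersection lies outside the first quadrant.
carrots + oats with both tight: 2.632 servings and 1.776 servings → $1.46.
carrots + pasta: intersection lies outside the first quadrant.
oats + pasta with both tight: 0.625 servings and 3.125 servings → $1.78.
Cheapest feasible corner: $1.46.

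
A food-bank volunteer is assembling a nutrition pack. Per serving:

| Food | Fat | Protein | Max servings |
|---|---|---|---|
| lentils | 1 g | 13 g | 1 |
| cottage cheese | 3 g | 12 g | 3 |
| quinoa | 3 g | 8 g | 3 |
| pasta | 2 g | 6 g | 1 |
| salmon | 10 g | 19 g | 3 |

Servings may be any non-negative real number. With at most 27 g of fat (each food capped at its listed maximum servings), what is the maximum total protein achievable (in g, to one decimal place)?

90.4 g

Protein per g fat: lentils 13, cottage cheese 4, pasta 3, quinoa 2.667, salmon 1.9.
Take 1 serving of lentils: uses 1 g fat, +13.0 g protein (running total 13.0 g).
Take 3 servings of cottage cheese: uses 9 g fat, +36.0 g protein (running total 49.0 g).
Take 1 serving of pasta: uses 2 g fat, +6.0 g protein (running total 55.0 g).
Take 3 servings of quinoa: uses 9 g fat, +24.0 g protein (running total 79.0 g).
Take 0.6 servings of salmon: uses 6 g fat, +11.4 g protein (running total 90.4 g).
Filling greedily by protein-per-g fat is optimal for one linear limit, giving 90.4 g.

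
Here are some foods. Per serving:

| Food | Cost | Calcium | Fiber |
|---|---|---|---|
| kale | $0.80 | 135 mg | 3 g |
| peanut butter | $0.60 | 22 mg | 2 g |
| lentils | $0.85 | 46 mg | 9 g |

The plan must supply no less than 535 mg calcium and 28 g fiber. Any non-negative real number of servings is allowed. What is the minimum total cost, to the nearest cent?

Compare the cost at each extreme point of the feasible region.
kale only: max(535/135, 28/3) = 9.333 servings → $7.47.
peanut butter only: max(535/22, 28/2) = 24.32 servings → $14.59.
lentils only: max(535/46, 28/9) = 11.63 servings → $9.89.
kale + peanut butter with both tight: 2.225 servings and 10.66 servings → $8.18.
kale + lentils with both tight: 3.275 servings and 2.019 servings → $4.34.
peanut butter + lentils: the both-tight solution has a negative serving — not a feasible corner.
Cheapest feasible corner: $4.34.

$4.34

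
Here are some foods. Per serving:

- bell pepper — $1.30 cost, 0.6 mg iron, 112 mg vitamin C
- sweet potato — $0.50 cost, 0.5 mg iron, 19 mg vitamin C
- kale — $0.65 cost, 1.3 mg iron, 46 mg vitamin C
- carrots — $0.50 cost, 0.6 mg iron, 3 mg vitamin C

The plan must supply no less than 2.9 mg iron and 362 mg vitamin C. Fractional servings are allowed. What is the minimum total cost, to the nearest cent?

The cheapest plan sits at a corner of the feasible region — with two constraints it uses at most two foods.
bell pepper only: max(2.9/0.6, 362/112) = 4.833 servings → $6.28.
sweet potato only: max(2.9/0.5, 362/19) = 19.05 servings → $9.53.
kale only: max(2.9/1.3, 362/46) = 7.87 servings → $5.12.
carrots only: max(2.9/0.6, 362/3) = 120.7 servings → $60.33.
bell pepper + sweet potato with both tight: 2.823 servings and 2.413 servings → $4.88.
bell pepper + kale with both tight: 2.858 servings and 0.9119 servings → $4.31.
bell pepper + carrots with both tight: 3.188 servings and 1.645 servings → $4.97.
sweet potato + kale with both targets exact would need a negative amount; discard.
sweet potato + carrots: the both-tight solution has a negative serving — not a feasible corner.
kale + carrots with both targets exact would need a negative amount; discard.
Cheapest feasible corner: $4.31.

$4.31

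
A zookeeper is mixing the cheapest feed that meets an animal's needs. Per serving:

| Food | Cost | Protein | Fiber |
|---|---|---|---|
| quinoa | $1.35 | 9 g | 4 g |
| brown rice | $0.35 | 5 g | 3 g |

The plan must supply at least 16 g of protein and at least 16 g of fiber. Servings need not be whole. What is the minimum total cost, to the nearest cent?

An LP optimum is at a vertex; with two nutrient constraints at most two foods are used. Check each candidate.
quinoa only: max(16/9, 16/4) = 4 servings → $5.40.
brown rice only: max(16/5, 16/3) = 5.333 servings → $1.87.
quinoa + brown rice: intersection lies outside the first quadrant.
The minimum over all feasible corners is $1.87.

$1.87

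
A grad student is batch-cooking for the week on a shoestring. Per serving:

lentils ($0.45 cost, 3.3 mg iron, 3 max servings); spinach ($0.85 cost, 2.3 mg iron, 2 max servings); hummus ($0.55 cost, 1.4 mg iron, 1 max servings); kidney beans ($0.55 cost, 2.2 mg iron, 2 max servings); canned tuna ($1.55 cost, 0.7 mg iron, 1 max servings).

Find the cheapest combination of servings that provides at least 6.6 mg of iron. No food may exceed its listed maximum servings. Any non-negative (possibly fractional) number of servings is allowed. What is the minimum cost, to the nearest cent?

$0.90

Cost per mg of iron: lentils $0.1364, kidney beans $0.2500, spinach $0.3696, hummus $0.3929, canned tuna $2.2143.
Take 2 servings of lentils: +6.6 mg iron for $0.90 (total $0.90, still need 0.0 mg).
Filling from the cheapest source first is optimal under one linear minimum: $0.90.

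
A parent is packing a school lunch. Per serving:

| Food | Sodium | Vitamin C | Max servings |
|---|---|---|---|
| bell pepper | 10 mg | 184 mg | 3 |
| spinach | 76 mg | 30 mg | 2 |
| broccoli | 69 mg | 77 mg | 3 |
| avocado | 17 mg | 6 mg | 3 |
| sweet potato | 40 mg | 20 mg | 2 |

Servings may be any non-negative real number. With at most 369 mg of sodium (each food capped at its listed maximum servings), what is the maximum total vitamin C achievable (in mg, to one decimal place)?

843.5 mg

Vitamin C per mg sodium: bell pepper 18.4, broccoli 1.116, sweet potato 0.5, spinach 0.3947, avocado 0.3529.
Take 3 servings of bell pepper: uses 30 mg sodium, +552.0 mg vitamin C (running total 552.0 mg).
Take 3 servings of broccoli: uses 207 mg sodium, +231.0 mg vitamin C (running total 783.0 mg).
Take 2 servings of sweet potato: uses 80 mg sodium, +40.0 mg vitamin C (running total 823.0 mg).
Take 0.6842 servings of spinach: uses 52 mg sodium, +20.5 mg vitamin C (running total 843.5 mg).
Greedy by best ratio exhausts the sodium allowance optimally: 843.5 mg.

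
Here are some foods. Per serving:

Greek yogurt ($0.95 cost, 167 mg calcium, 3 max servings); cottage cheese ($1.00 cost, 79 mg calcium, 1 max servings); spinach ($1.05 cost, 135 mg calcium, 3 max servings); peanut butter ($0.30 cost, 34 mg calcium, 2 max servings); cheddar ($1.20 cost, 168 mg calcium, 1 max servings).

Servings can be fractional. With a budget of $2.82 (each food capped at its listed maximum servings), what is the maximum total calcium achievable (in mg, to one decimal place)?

Calcium per dollar: Greek yogurt 175.8, cheddar 140, spinach 128.6, peanut butter 113.3, cottage cheese 79.
Take 2.968 servings of Greek yogurt: spends $2.82, +495.7 mg calcium (running total 495.7 mg).
Greedy by best ratio exhausts the cost allowance optimally: 495.7 mg.

495.7 mg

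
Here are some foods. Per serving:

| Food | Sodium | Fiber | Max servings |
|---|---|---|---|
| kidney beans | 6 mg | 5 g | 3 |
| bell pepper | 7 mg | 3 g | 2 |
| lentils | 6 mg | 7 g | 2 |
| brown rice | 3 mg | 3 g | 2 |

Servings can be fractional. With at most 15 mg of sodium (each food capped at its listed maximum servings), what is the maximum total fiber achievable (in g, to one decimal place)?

Fiber per mg sodium: lentils 1.167, brown rice 1, kidney beans 0.8333, bell pepper 0.4286.
Take 2 servings of lentils: uses 12 mg sodium, +14.0 g fiber (running total 14.0 g).
Take 1 serving of brown rice: uses 3 mg sodium, +3.0 g fiber (running total 17.0 g).
Greedy by best ratio exhausts the sodium allowance optimally: 17.0 g.

17.0 g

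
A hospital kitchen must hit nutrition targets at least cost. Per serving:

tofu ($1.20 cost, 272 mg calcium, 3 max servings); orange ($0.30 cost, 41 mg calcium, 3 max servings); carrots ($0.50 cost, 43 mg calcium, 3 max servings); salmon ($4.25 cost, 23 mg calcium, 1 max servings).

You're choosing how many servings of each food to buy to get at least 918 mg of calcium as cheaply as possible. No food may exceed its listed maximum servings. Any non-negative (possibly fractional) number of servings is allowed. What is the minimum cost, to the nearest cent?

Cost per mg of calcium: tofu $0.0044, orange $0.0073, carrots $0.0116, salmon $0.1848.
Take 3 servings of tofu: +816.0 mg calcium for $3.60 (total $3.60, still need 102.0 mg).
Take 2.488 servings of orange: +102.0 mg calcium for $0.75 (total $4.35, still need 0.0 mg).
Greedy by cheapest-per-mg is optimal for a single linear constraint, so the minimum cost is $4.35.

$4.35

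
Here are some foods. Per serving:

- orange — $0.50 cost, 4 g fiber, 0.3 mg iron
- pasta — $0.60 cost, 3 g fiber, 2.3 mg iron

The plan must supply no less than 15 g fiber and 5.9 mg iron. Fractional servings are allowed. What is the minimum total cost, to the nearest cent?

$2.39

orange only: max(15/4, 5.9/0.3) = 19.67 servings → $9.83.
pasta only: max(15/3, 5.9/2.3) = 5 servings → $3.00.
orange + pasta with both tight: 2.024 servings and 2.301 servings → $2.39.
So the least-cost plan costs $2.39.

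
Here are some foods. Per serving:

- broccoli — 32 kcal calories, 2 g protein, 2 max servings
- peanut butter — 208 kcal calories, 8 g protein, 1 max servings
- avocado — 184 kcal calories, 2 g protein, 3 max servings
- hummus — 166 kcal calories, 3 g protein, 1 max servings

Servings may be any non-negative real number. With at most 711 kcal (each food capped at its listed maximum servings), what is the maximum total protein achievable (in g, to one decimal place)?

18.0 g

Protein per kcal: broccoli 0.0625, peanut butter 0.03846, hummus 0.01807, avocado 0.01087.
Take 2 servings of broccoli: uses 64 kcal, +4.0 g protein (running total 4.0 g).
Take 1 serving of peanut butter: uses 208 kcal, +8.0 g protein (running total 12.0 g).
Take 1 serving of hummus: uses 166 kcal, +3.0 g protein (running total 15.0 g).
Take 1.484 servings of avocado: uses 273 kcal, +3.0 g protein (running total 18.0 g).
Filling greedily by protein-per-kcal is optimal for one linear limit, giving 18.0 g.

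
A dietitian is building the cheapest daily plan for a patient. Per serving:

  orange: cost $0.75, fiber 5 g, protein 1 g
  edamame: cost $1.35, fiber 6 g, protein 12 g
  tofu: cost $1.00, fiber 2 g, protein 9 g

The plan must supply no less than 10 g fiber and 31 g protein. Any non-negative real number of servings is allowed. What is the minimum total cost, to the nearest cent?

Check every corner: each single food scaled to meet both minima, and each pair solved so both constraints bind.
orange only: max(10/5, 31/1) = 31 servings → $23.25.
edamame only: max(10/6, 31/12) = 2.583 servings → $3.49.
tofu only: max(10/2, 31/9) = 5 servings → $5.00.
orange + edamame: the both-tight solution has a negative serving — not a feasible corner.
orange + tofu with both tight: 0.6512 servings and 3.372 servings → $3.86.
edamame + tofu with both tight: 0.9333 servings and 2.2 servings → $3.46.
The minimum over all feasible corners is $3.46.

$3.46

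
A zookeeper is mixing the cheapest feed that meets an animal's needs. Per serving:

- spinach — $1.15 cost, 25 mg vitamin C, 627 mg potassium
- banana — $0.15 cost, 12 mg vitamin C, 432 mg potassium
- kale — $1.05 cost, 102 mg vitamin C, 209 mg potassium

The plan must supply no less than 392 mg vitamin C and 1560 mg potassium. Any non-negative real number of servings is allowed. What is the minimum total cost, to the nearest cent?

Two binding constraints pin down two serving amounts, so the optimal mix uses at most two foods. The candidates are each food alone (scaled to the tighter of vitamin C/potassium) and each pair with both constraints tight.
spinach only: max(392/25, 1560/627) = 15.68 servings → $18.03.
banana only: max(392/12, 1560/432) = 32.67 servings → $4.90.
kale only: max(392/102, 1560/209) = 7.464 servings → $7.84.
spinach + banana: the both-tight solution has a negative serving — not a feasible corner.
spinach + kale with both tight: 1.314 servings and 3.521 servings → $5.21.
banana + kale with both tight: 1.858 servings and 3.625 servings → $4.08.
The minimum over all feasible corners is $4.08.

$4.08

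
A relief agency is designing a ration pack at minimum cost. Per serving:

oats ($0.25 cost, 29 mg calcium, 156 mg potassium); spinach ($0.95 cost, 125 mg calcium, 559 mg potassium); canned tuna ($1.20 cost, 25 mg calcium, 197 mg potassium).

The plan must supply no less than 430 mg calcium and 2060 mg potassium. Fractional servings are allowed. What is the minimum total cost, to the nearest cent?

Compare the cost at each extreme point of the feasible region.
oats only: max(430/29, 2060/156) = 14.83 servings → $3.71.
spinach only: max(430/125, 2060/559) = 3.685 servings → $3.50.
canned tuna only: max(430/25, 2060/197) = 17.2 servings → $20.64.
oats + spinach with both tight: 5.208 servings and 2.232 servings → $3.42.
oats + canned tuna: the both-tight solution has a negative serving — not a feasible corner.
spinach + canned tuna with both tight: 3.118 servings and 1.608 servings → $4.89.
Cheapest feasible corner: $3.42.

$3.42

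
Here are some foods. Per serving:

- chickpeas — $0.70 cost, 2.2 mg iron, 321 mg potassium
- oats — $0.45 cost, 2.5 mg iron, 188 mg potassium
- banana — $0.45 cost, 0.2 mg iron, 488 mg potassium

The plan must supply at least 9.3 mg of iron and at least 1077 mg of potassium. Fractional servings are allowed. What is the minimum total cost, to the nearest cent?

Minimising a linear cost over {iron ≥ 9.3, potassium ≥ 1077, servings ≥ 0} — the optimum is at a vertex, using one or two foods.
chickpeas only: max(9.3/2.2, 1077/321) = 4.227 servings → $2.96.
oats only: max(9.3/2.5, 1077/188) = 5.729 servings → $2.58.
banana only: max(9.3/0.2, 1077/488) = 46.5 servings → $20.93.
chickpeas + oats with both tight: 2.428 servings and 1.584 servings → $2.41.
chickpeas + banana: the both-tight solution has a negative serving — not a feasible corner.
oats + banana with both tight: 3.656 servings and 0.7985 servings → $2.00.
Cheapest feasible corner: $2.00.

$2.00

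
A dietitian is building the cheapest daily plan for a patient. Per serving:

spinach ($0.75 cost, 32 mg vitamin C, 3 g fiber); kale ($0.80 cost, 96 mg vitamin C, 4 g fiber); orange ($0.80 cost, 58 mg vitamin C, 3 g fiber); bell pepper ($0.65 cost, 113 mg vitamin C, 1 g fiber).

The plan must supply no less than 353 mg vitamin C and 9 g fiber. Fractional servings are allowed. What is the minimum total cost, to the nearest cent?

$2.49

Check every corner: each single food scaled to meet both minima, and each pair solved so both constraints bind.
spinach only: max(353/32, 9/3) = 11.03 servings → $8.27.
kale only: max(353/96, 9/4) = 3.677 servings → $2.94.
orange only: max(353/58, 9/3) = 6.086 servings → $4.87.
bell pepper only: max(353/113, 9/1) = 9 servings → $5.85.
spinach + kale: intersection lies outside the first quadrant.
spinach + orange: intersection lies outside the first quadrant.
spinach + bell pepper with both tight: 2.163 servings and 2.511 servings → $3.25.
kale + orange: intersection lies outside the first quadrant.
kale + bell pepper with both tight: 1.865 servings and 1.539 servings → $2.49.
orange + bell pepper with both tight: 2.363 servings and 1.911 servings → $3.13.
So the least-cost plan costs $2.49.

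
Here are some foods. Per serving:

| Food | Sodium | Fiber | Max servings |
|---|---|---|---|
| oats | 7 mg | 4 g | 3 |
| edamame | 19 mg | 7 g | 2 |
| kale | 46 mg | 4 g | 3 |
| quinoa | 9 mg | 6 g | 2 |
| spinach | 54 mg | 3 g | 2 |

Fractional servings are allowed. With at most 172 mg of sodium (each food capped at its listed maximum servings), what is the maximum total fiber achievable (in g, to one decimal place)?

Fiber per mg sodium: quinoa 0.6667, oats 0.5714, edamame 0.3684, kale 0.08696, spinach 0.05556.
Take 2 servings of quinoa: uses 18 mg sodium, +12.0 g fiber (running total 12.0 g).
Take 3 servings of oats: uses 21 mg sodium, +12.0 g fiber (running total 24.0 g).
Take 2 servings of edamame: uses 38 mg sodium, +14.0 g fiber (running total 38.0 g).
Take 2.065 servings of kale: uses 95 mg sodium, +8.3 g fiber (running total 46.3 g).
Greedy by best ratio exhausts the sodium allowance optimally: 46.3 g.

46.3 g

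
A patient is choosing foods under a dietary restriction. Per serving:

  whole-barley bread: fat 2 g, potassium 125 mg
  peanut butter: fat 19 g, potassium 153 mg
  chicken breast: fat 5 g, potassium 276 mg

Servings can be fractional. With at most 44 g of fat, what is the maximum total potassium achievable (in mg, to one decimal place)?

Potassium per g fat: whole-barley bread 62.5, chicken breast 55.2, peanut butter 8.053.
With no serving limits, spend the whole fat allowance on whole-barley bread: 44 g / 2 g × 125 mg = 2750.0 mg.

2750.0 mg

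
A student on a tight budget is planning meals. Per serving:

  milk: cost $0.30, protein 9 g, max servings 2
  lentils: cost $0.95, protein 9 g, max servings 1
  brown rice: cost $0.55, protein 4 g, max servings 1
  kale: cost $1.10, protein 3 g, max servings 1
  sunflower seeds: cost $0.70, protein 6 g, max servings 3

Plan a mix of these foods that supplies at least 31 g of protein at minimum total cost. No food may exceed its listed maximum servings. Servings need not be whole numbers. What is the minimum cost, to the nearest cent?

$2.02

Cost per g of protein: milk $0.0333, lentils $0.1056, sunflower seeds $0.1167, brown rice $0.1375, kale $0.3667.
Take 2 servings of milk: +18.0 g protein for $0.60 (total $0.60, still need 13.0 g).
Take 1 serving of lentils: +9.0 g protein for $0.95 (total $1.55, still need 4.0 g).
Take 0.6667 servings of sunflower seeds: +4.0 g protein for $0.47 (total $2.02, still need 0.0 g).
Greedy by cheapest-per-g is optimal for a single linear constraint, so the minimum cost is $2.02.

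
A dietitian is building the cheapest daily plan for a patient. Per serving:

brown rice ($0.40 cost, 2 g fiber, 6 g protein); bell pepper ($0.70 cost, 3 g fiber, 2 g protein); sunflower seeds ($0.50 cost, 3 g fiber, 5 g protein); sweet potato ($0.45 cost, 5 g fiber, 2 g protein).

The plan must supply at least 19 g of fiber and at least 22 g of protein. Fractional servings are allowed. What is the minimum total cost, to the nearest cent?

$2.32

A basic optimal solution has at most two foods positive. Try each food alone and each pair with both targets met exactly.
brown rice only: max(19/2, 22/6) = 9.5 servings → $3.80.
bell pepper only: max(19/3, 22/2) = 11 servings → $7.70.
sunflower seeds only: max(19/3, 22/5) = 6.333 servings → $3.17.
sweet potato only: max(19/5, 22/2) = 11 servings → $4.95.
brown rice + bell pepper with both tight: 2 servings and 5 servings → $4.30.
brown rice + sunflower seeds: intersection lies outside the first quadrant.
brown rice + sweet potato with both tight: 2.769 servings and 2.692 servings → $2.32.
bell pepper + sunflower seeds with both tight: 3.222 servings and 3.111 servings → $3.81.
bell pepper + sweet potato: the both-tight solution has a negative serving — not a feasible corner.
sunflower seeds + sweet potato with both tight: 3.789 servings and 1.526 servings → $2.58.
The minimum over all feasible corners is $2.32.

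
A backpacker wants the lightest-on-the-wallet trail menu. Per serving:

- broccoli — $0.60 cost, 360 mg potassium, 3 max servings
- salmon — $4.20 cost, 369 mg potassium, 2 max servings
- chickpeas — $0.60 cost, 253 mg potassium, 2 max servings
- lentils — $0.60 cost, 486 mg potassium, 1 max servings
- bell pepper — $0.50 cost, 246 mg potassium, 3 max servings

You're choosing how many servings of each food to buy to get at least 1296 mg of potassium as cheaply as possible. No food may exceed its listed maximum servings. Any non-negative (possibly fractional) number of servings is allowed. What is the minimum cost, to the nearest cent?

$1.95

Cost per mg of potassium: lentils $0.0012, broccoli $0.0017, bell pepper $0.0020, chickpeas $0.0024, salmon $0.0114.
Take 1 serving of lentils: +486.0 mg potassium for $0.60 (total $0.60, still need 810.0 mg).
Take 2.25 servings of broccoli: +810.0 mg potassium for $1.35 (total $1.95, still need 0.0 mg).
Filling from the cheapest source first is optimal under one linear minimum: $1.95.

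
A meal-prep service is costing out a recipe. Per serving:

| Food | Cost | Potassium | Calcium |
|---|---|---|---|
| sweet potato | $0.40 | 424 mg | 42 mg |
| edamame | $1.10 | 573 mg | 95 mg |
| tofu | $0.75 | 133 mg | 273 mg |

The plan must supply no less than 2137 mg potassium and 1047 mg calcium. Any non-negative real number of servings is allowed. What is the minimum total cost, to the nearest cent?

For a min-cost LP with two ≥-constraints, a basic feasible solution has at most two positive variables.
sweet potato only: max(2137/424, 1047/42) = 24.93 servings → $9.97.
edamame only: max(2137/573, 1047/95) = 11.02 servings → $12.12.
tofu only: max(2137/133, 1047/273) = 16.07 servings → $12.05.
sweet potato + edamame: the both-tight solution has a negative serving — not a feasible corner.
sweet potato + tofu with both tight: 4.032 servings and 3.215 servings → $4.02.
edamame + tofu with both tight: 3.089 servings and 2.76 servings → $5.47.
The minimum over all feasible corners is $4.02.

$4.02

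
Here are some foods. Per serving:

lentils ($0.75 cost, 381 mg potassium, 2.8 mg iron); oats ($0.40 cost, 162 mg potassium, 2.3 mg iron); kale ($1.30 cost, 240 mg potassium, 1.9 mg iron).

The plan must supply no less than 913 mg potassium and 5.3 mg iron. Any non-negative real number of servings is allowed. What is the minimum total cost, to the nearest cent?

$1.80

lentils only: max(913/381, 5.3/2.8) = 2.396 servings → $1.80.
oats only: max(913/162, 5.3/2.3) = 5.636 servings → $2.25.
kale only: max(913/240, 5.3/1.9) = 3.804 servings → $4.95.
lentils + oats: intersection lies outside the first quadrant.
lentils + kale with both targets exact would need a negative amount; discard.
oats + kale with both targets exact would need a negative amount; discard.
So the least-cost plan costs $1.80.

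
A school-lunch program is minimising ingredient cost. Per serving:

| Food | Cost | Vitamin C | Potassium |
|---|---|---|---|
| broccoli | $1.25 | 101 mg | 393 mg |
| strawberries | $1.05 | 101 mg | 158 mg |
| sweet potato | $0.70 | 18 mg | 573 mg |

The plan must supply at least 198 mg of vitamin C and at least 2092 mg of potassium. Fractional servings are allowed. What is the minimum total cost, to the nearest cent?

$3.70

A basic optimal solution has at most two foods positive. Try each food alone and each pair with both targets met exactly.
broccoli only: max(198/101, 2092/393) = 5.323 servings → $6.65.
strawberries only: max(198/101, 2092/158) = 13.24 servings → $13.90.
sweet potato only: max(198/18, 2092/573) = 11 servings → $7.70.
broccoli + strawberries: the both-tight solution has a negative serving — not a feasible corner.
broccoli + sweet potato with both tight: 1.492 servings and 2.628 servings → $3.70.
strawberries + sweet potato with both tight: 1.377 servings and 3.271 servings → $3.74.
So the least-cost plan costs $3.70.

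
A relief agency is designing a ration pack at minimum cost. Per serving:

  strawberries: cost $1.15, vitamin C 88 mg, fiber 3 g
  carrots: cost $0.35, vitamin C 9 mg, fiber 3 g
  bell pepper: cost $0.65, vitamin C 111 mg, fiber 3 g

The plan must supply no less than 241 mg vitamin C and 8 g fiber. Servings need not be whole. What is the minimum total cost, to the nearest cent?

$1.57

strawberries only: max(241/88, 8/3) = 2.739 servings → $3.15.
carrots only: max(241/9, 8/3) = 26.78 servings → $9.37.
bell pepper only: max(241/111, 8/3) = 2.667 servings → $1.73.
strawberries + carrots: intersection lies outside the first quadrant.
strawberries + bell pepper with both tight: 2.391 servings and 0.2754 servings → $2.93.
carrots + bell pepper with both tight: 0.5392 servings and 2.127 servings → $1.57.
So the least-cost plan costs $1.57.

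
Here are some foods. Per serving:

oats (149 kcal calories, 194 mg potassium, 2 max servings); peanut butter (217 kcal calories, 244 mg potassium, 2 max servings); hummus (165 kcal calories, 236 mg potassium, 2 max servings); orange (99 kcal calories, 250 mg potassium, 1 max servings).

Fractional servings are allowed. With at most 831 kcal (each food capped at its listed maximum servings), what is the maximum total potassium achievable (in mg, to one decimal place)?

Potassium per kcal: orange 2.525, hummus 1.43, oats 1.302, peanut butter 1.124.
Take 1 serving of orange: uses 99 kcal, +250.0 mg potassium (running total 250.0 mg).
Take 2 servings of hummus: uses 330 kcal, +472.0 mg potassium (running total 722.0 mg).
Take 2 servings of oats: uses 298 kcal, +388.0 mg potassium (running total 1110.0 mg).
Take 0.4793 servings of peanut butter: uses 104 kcal, +116.9 mg potassium (running total 1226.9 mg).
Filling greedily by potassium-per-kcal is optimal for one linear limit, giving 1226.9 mg.

1226.9 mg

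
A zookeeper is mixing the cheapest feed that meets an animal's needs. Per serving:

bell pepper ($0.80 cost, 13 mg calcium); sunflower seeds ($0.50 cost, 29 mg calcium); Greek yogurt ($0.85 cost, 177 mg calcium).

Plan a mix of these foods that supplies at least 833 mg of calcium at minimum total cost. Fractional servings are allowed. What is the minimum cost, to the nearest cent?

Cost per mg of calcium: Greek yogurt $0.0048, sunflower seeds $0.0172, bell pepper $0.0615.
With no serving limits, use only Greek yogurt: 833 mg / 177 mg = 4.706 servings × $0.85 = $4.00.

$4.00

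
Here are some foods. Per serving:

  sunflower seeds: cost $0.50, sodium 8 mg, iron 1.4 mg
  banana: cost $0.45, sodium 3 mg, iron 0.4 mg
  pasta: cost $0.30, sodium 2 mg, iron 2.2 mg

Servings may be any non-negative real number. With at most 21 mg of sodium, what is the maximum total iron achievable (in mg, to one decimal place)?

23.1 mg

Iron per mg sodium: pasta 1.1, sunflower seeds 0.175, banana 0.1333.
With no serving limits, spend the whole sodium allowance on pasta: 21 mg / 2 mg × 2.2 mg = 23.1 mg.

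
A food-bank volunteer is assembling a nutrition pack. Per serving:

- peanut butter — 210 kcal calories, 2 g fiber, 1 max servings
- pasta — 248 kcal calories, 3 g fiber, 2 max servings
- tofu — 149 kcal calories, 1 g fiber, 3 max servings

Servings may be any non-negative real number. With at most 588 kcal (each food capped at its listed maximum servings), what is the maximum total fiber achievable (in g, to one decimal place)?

Fiber per kcal: pasta 0.0121, peanut butter 0.009524, tofu 0.006711.
Take 2 servings of pasta: uses 496 kcal, +6.0 g fiber (running total 6.0 g).
Take 0.4381 servings of peanut butter: uses 92 kcal, +0.9 g fiber (running total 6.9 g).
Filling greedily by fiber-per-kcal is optimal for one linear limit, giving 6.9 g.

6.9 g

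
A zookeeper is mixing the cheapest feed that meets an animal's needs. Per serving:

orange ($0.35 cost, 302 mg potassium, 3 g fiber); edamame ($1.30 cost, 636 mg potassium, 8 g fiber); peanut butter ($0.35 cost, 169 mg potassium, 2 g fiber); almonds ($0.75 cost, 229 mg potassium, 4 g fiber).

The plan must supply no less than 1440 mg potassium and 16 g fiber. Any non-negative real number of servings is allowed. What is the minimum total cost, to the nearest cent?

At the optimum either one food covers both requirements or two foods hit both targets exactly; no other combination can be cheaper.
orange only: max(1440/302, 16/3) = 5.333 servings → $1.87.
edamame only: max(1440/636, 16/8) = 2.264 servings → $2.94.
peanut butter only: max(1440/169, 16/2) = 8.521 servings → $2.98.
almonds only: max(1440/229, 16/4) = 6.288 servings → $4.72.
orange + edamame with both tight: 2.646 servings and 1.008 servings → $2.24.
orange + peanut butter with both tight: 1.814 servings and 5.278 servings → $2.48.
orange + almonds with both tight: 4.023 servings and 0.9827 servings → $2.15.
edamame + peanut butter: the both-tight solution has a negative serving — not a feasible corner.
edamame + almonds: the both-tight solution has a negative serving — not a feasible corner.
peanut butter + almonds: the both-tight solution has a negative serving — not a feasible corner.
So the least-cost plan costs $1.87.

$1.87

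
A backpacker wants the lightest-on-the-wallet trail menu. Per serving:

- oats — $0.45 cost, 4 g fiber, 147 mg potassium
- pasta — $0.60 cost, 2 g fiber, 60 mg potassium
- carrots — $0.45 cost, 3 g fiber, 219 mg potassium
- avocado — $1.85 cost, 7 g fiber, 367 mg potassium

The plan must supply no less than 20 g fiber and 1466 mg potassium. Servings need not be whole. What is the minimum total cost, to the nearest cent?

$3.01

An LP optimum is at a vertex; with two nutrient constraints at most two foods are used. Check each candidate.
oats only: max(20/4, 1466/147) = 9.973 servings → $4.49.
pasta only: max(20/2, 1466/60) = 24.43 servings → $14.66.
carrots only: max(20/3, 1466/219) = 6.694 servings → $3.01.
avocado only: max(20/7, 1466/367) = 3.995 servings → $7.39.
oats + pasta: intersection lies outside the first quadrant.
oats + carrots with both targets exact would need a negative amount; discard.
oats + avocado: intersection lies outside the first quadrant.
pasta + carrots with both targets exact would need a negative amount; discard.
pasta + avocado: the both-tight solution has a negative serving — not a feasible corner.
carrots + avocado: the both-tight solution has a negative serving — not a feasible corner.
The minimum over all feasible corners is $3.01.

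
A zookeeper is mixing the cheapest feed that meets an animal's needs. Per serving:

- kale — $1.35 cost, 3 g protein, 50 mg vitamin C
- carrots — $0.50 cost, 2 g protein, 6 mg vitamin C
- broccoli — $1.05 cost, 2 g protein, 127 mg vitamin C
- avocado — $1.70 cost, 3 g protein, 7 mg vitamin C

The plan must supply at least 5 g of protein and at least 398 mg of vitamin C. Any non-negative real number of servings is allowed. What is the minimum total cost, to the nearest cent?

$3.29

With two linear requirements the optimum uses one or two foods; enumerate the corners.
kale only: max(5/3, 398/50) = 7.96 servings → $10.75.
carrots only: max(5/2, 398/6) = 66.33 servings → $33.17.
broccoli only: max(5/2, 398/127) = 3.134 servings → $3.29.
avocado only: max(5/3, 398/7) = 56.86 servings → $96.66.
kale + carrots: the both-tight solution has a negative serving — not a feasible corner.
kale + broccoli with both targets exact would need a negative amount; discard.
kale + avocado: intersection lies outside the first quadrant.
carrots + broccoli: intersection lies outside the first quadrant.
carrots + avocado: intersection lies outside the first quadrant.
broccoli + avocado: the both-tight solution has a negative serving — not a feasible corner.
The minimum over all feasible corners is $3.29.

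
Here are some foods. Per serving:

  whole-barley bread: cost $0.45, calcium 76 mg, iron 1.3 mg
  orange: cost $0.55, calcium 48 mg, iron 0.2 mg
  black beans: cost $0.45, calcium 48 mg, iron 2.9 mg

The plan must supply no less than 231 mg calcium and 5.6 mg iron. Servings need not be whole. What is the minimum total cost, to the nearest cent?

Compare the cost at each extreme point of the feasible region.
whole-barley bread only: max(231/76, 5.6/1.3) = 4.308 servings → $1.94.
orange only: max(231/48, 5.6/0.2) = 28 servings → $15.40.
black beans only: max(231/48, 5.6/2.9) = 4.812 servings → $2.17.
whole-barley bread + orange with both targets exact would need a negative amount; discard.
whole-barley bread + black beans with both tight: 2.539 servings and 0.793 servings → $1.50.
orange + black beans with both tight: 3.095 servings and 1.718 servings → $2.48.
The minimum over all feasible corners is $1.50.

$1.50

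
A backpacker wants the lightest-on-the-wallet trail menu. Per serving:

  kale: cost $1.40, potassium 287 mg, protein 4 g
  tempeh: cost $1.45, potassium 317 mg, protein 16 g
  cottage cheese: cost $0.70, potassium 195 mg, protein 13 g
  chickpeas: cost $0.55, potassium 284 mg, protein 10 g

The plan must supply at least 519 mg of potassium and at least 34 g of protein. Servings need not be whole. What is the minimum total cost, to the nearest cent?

$1.83

kale only: max(519/287, 34/4) = 8.5 servings → $11.90.
tempeh only: max(519/317, 34/16) = 2.125 servings → $3.08.
cottage cheese only: max(519/195, 34/13) = 2.662 servings → $1.86.
chickpeas only: max(519/284, 34/10) = 3.4 servings → $1.87.
kale + tempeh: the both-tight solution has a negative serving — not a feasible corner.
kale + cottage cheese with both tight: 0.03965 servings and 2.603 servings → $1.88.
kale + chickpeas: the both-tight solution has a negative serving — not a feasible corner.
tempeh + cottage cheese with both tight: 0.1169 servings and 2.472 servings → $1.90.
tempeh + chickpeas: the both-tight solution has a negative serving — not a feasible corner.
cottage cheese + chickpeas with both tight: 2.564 servings and 0.06716 servings → $1.83.
The minimum over all feasible corners is $1.83.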